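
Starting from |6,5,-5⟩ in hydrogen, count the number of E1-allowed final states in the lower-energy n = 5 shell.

1

E1 requires Δl = ±1, so l_f ∈ {4, 6}; with 0 ≤ l_f ≤ n_f−1 = 4, the allowed l_f values are {4}.
For l_f = 4: m_f ∈ {m_i−1, m_i, m_i+1} ∩ [−4, 4] = {-4} → 1 state.
Total: 1.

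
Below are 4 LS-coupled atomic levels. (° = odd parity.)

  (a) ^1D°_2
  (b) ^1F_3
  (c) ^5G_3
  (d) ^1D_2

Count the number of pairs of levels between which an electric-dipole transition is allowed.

(a)–(b): allowed.
(a)–(c): forbidden (ΔS, ΔL).
(a)–(d): allowed.
(b)–(c): forbidden (parity, ΔS).
(b)–(d): forbidden (parity).
(c)–(d): forbidden (parity, ΔS, ΔL).
Allowed pairs: 2 of 6.

2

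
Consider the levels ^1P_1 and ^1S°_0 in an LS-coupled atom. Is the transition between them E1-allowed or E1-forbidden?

allowed

Initial level: S=0, L=1, J=1, parity even. Final level: S=0, L=0, J=0, parity odd.
Parity must change: even → odd — satisfied.
ΔS = 0: S: 0 → 0 — satisfied.
ΔL = 0, ±1 (not L=0↔0): L: 1 → 0, ΔL = -1 — satisfied.
ΔJ = 0, ±1 (not J=0↔0): J: 1 → 0, ΔJ = -1 — satisfied.
All four E1 rules are satisfied.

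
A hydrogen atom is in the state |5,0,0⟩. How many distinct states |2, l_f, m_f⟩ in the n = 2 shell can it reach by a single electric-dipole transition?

E1 requires Δl = ±1, so l_f ∈ {-1, 1}; with 0 ≤ l_f ≤ n_f−1 = 1, the allowed l_f values are {1}.
For l_f = 1: m_f ∈ {m_i−1, m_i, m_i+1} ∩ [−1, 1] = {-1, 0, 1} → 3 states.
Total: 3.

3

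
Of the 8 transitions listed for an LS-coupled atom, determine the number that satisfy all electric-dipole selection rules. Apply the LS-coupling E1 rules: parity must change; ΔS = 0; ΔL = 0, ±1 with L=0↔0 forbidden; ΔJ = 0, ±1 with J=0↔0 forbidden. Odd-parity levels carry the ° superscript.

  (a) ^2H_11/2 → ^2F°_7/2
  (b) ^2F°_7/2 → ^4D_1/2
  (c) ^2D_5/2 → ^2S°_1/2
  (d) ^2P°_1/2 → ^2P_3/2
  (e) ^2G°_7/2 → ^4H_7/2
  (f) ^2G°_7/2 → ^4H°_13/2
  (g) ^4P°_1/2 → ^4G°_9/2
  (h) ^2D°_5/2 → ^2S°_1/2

1

(a) forbidden (ΔL, ΔJ fail)
(b) forbidden (ΔS, ΔJ fail)
(c) forbidden (ΔL, ΔJ fail)
(d) allowed
(e) forbidden (ΔS fails)
(f) forbidden (parity, ΔS, ΔJ fail)
(g) forbidden (parity, ΔL, ΔJ fail)
(h) forbidden (parity, ΔL, ΔJ fail)
Total allowed: 1 of 8.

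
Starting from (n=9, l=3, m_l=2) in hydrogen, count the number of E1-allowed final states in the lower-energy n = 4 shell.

2

E1 requires Δl = ±1, so l_f ∈ {2, 4}; with 0 ≤ l_f ≤ n_f−1 = 3, the allowed l_f values are {2}.
For l_f = 2: m_f ∈ {m_i−1, m_i, m_i+1} ∩ [−2, 2] = {1, 2} → 2 states.
Total: 2.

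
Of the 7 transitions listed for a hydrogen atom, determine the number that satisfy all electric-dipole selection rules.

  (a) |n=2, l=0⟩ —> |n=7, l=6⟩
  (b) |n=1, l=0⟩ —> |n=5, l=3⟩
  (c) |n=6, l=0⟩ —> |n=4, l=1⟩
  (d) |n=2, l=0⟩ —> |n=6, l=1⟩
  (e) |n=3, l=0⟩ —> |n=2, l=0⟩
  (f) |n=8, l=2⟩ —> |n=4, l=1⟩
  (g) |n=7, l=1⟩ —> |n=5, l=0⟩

(a) forbidden — Δl = +6 (E1 requires Δl = ±1)
(b) forbidden — Δl = +3 (E1 requires Δl = ±1)
(c) allowed
(d) allowed
(e) forbidden — Δl = +0 (E1 requires Δl = ±1)
(f) allowed
(g) allowed
Total allowed: 4 of 7.

4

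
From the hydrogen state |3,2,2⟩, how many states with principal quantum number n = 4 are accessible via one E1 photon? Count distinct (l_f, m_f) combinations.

4

E1 requires Δl = ±1, so l_f ∈ {1, 3}; with 0 ≤ l_f ≤ n_f−1 = 3, the allowed l_f values are {1, 3}.
For l_f = 1: m_f ∈ {m_i−1, m_i, m_i+1} ∩ [−1, 1] = {1} → 1 state.
For l_f = 3: m_f ∈ {m_i−1, m_i, m_i+1} ∩ [−3, 3] = {1, 2, 3} → 3 states.
Total: 4.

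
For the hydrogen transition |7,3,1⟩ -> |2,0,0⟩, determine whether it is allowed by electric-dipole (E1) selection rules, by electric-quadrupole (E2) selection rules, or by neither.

Δl = 0 − 3 = -3; l_i + l_f = 3.
Δm_l = -1.
E1 (Δl = ±1, |Δm_l| ≤ 1): not satisfied.
E2 (Δl = 0,±2, l_i+l_f ≥ 2, |Δm_l| ≤ 2): not satisfied.

neither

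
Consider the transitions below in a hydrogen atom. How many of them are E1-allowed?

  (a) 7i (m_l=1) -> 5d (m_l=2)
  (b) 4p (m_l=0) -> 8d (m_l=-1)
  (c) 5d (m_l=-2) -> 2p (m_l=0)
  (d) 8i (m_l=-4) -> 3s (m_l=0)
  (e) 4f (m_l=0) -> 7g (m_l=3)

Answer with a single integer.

1

(a) forbidden — Δl = -4 (E1 requires Δl = ±1)
(b) allowed
(c) forbidden — Δm_l = +2 (E1 requires Δm_l = 0, ±1)
(d) forbidden — Δl = -6 (E1 requires Δl = ±1); Δm_l = +4 (E1 requires Δm_l = 0, ±1)
(e) forbidden — Δm_l = +3 (E1 requires Δm_l = 0, ±1)
Total allowed: 1 of 5.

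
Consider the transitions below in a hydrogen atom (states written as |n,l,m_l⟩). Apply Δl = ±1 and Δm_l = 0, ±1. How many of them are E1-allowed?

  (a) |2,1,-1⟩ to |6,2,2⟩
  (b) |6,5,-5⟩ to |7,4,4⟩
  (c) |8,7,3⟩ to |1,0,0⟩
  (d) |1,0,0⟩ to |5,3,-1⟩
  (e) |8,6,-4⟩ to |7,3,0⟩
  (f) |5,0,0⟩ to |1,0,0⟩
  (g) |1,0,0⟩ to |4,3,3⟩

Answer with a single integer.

(a) forbidden — Δm_l = +3 (E1 requires Δm_l = 0, ±1)
(b) forbidden — Δm_l = +9 (E1 requires Δm_l = 0, ±1)
(c) forbidden — Δl = -7 (E1 requires Δl = ±1); Δm_l = -3 (E1 requires Δm_l = 0, ±1)
(d) forbidden — Δl = +3 (E1 requires Δl = ±1)
(e) forbidden — Δl = -3 (E1 requires Δl = ±1); Δm_l = +4 (E1 requires Δm_l = 0, ±1)
(f) forbidden — Δl = +0 (E1 requires Δl = ±1)
(g) forbidden — Δl = +3 (E1 requires Δl = ±1); Δm_l = +3 (E1 requires Δm_l = 0, ±1)
Total allowed: 0 of 7.

0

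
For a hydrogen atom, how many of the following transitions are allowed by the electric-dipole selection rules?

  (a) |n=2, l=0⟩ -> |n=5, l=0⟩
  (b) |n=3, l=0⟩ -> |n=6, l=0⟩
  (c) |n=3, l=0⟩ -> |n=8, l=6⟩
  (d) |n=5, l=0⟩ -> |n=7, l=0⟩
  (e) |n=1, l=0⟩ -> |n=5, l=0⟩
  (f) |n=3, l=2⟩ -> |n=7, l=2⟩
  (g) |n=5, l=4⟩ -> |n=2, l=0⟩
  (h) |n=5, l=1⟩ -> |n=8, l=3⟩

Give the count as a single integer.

(a) forbidden — Δl = +0 (E1 requires Δl = ±1)
(b) forbidden — Δl = +0 (E1 requires Δl = ±1)
(c) forbidden — Δl = +6 (E1 requires Δl = ±1)
(d) forbidden — Δl = +0 (E1 requires Δl = ±1)
(e) forbidden — Δl = +0 (E1 requires Δl = ±1)
(f) forbidden — Δl = +0 (E1 requires Δl = ±1)
(g) forbidden — Δl = -4 (E1 requires Δl = ±1)
(h) forbidden — Δl = +2 (E1 requires Δl = ±1)
Total allowed: 0 of 8.

0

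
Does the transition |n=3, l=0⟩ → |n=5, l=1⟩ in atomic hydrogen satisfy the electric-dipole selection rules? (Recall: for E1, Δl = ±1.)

Δl = 1 − 0 = +1; the E1 rule Δl = ±1 is ok.
All E1 selection rules are satisfied.

allowed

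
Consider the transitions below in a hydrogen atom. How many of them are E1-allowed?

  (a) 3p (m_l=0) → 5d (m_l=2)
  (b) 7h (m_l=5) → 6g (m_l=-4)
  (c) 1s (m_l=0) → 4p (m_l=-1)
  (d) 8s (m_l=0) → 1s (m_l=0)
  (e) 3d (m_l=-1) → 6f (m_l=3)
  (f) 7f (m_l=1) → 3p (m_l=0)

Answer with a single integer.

1

(a) forbidden — Δm_l = +2 (E1 requires Δm_l = 0, ±1)
(b) forbidden — Δm_l = -9 (E1 requires Δm_l = 0, ±1)
(c) allowed
(d) forbidden — Δl = +0 (E1 requires Δl = ±1)
(e) forbidden — Δm_l = +4 (E1 requires Δm_l = 0, ±1)
(f) forbidden — Δl = -2 (E1 requires Δl = ±1)
Total allowed: 1 of 6.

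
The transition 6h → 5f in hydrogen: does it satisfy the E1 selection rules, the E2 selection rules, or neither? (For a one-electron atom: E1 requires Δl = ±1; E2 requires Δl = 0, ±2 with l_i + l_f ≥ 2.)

Δl = 3 − 5 = -2; l_i + l_f = 8.
E1 (Δl = ±1): not satisfied.
E2 (Δl = 0,±2, l_i+l_f ≥ 2): satisfied.

E2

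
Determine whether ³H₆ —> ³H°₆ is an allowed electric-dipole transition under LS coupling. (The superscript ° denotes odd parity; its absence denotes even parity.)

allowed

Reading off the term symbols: S 1→1, L 5→5, J 6→6, parity even→odd.
Parity must change: even → odd — ✓.
ΔS = 0: S: 1 → 1 — ✓.
ΔL = 0, ±1 (not L=0↔0): L: 5 → 5, ΔL = +0 — ✓.
ΔJ = 0, ±1 (not J=0↔0): J: 6 → 6, ΔJ = +0 — ✓.
All four E1 rules are satisfied.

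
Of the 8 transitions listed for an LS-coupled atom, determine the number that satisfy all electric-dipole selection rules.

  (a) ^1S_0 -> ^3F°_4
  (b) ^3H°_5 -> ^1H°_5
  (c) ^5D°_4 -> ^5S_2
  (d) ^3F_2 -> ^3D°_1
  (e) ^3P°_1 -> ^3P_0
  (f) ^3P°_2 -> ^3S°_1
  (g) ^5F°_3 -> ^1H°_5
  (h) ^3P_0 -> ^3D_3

2

(a) forbidden (ΔS, ΔL, ΔJ fail)
(b) forbidden (parity, ΔS fail)
(c) forbidden (ΔL, ΔJ fail)
(d) allowed
(e) allowed
(f) forbidden (parity fails)
(g) forbidden (parity, ΔS, ΔL, ΔJ fail)
(h) forbidden (parity, ΔJ fail)
Total allowed: 2 of 8.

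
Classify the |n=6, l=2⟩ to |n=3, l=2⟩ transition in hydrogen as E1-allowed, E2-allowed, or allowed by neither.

Δl = 2 − 2 = +0; l_i + l_f = 4.
E1 (Δl = ±1): not satisfied.
E2 (Δl = 0,±2, l_i+l_f ≥ 2): satisfied.

E2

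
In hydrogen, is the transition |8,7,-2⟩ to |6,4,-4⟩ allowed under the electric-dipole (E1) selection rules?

forbidden

Initial l = 7, final l = 4, so Δl = -3. E1 requires Δl = ±1: fails.
m_l: -2 → -4 (Δm_l = -2). |Δm_l| ≤ 1 fails.
The transition is electric-dipole forbidden.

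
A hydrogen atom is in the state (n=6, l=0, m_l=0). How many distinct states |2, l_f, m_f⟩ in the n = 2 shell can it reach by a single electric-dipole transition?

E1 requires Δl = ±1, so l_f ∈ {-1, 1}; with 0 ≤ l_f ≤ n_f−1 = 1, the allowed l_f values are {1}.
For l_f = 1: m_f ∈ {m_i−1, m_i, m_i+1} ∩ [−1, 1] = {-1, 0, 1} → 3 states.
Total: 3.

3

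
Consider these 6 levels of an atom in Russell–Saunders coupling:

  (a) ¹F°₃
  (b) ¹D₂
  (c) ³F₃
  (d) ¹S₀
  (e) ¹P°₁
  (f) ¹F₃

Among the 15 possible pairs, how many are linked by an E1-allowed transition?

4

(a)–(b): allowed.
(a)–(c): forbidden (ΔS).
(a)–(d): forbidden (ΔL, ΔJ).
(a)–(e): forbidden (parity, ΔL, ΔJ).
(a)–(f): allowed.
(b)–(c): forbidden (parity, ΔS).
(b)–(d): forbidden (parity, ΔL, ΔJ).
(b)–(e): allowed.
(b)–(f): forbidden (parity).
(c)–(d): forbidden (parity, ΔS, ΔL, ΔJ).
(c)–(e): forbidden (ΔS, ΔL, ΔJ).
(c)–(f): forbidden (parity, ΔS).
(d)–(e): allowed.
(d)–(f): forbidden (parity, ΔL, ΔJ).
(e)–(f): forbidden (ΔL, ΔJ).
Allowed pairs: 4 of 15.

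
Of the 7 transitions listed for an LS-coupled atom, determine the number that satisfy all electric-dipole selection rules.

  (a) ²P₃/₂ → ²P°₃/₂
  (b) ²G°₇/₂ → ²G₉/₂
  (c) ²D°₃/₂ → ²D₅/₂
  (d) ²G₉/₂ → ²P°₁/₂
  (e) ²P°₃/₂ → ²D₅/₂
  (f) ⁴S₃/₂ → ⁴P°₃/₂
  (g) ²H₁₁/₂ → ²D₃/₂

(a) allowed
(b) allowed
(c) allowed
(d) forbidden (ΔL, ΔJ fail)
(e) allowed
(f) allowed
(g) forbidden (parity, ΔL, ΔJ fail)
Total allowed: 5 of 7.

5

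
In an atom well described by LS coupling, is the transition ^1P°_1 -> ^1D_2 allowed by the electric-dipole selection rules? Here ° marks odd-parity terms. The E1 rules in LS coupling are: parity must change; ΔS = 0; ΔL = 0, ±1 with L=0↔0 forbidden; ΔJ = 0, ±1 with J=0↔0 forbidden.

allowed

Reading off the term symbols: S 0→0, L 1→2, J 1→2, parity odd→even.
Parity must change: odd → even — ok.
ΔS = 0: S: 0 → 0 — ok.
ΔL = 0, ±1 (not L=0↔0): L: 1 → 2, ΔL = +1 — ok.
ΔJ = 0, ±1 (not J=0↔0): J: 1 → 2, ΔJ = +1 — ok.
All four E1 rules are satisfied.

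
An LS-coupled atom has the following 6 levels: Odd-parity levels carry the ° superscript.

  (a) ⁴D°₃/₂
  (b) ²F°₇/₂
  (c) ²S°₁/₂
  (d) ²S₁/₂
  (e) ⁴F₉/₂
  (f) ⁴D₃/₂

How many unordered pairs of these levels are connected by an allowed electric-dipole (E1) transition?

(a)–(b): forbidden (parity, ΔS, ΔJ).
(a)–(c): forbidden (parity, ΔS, ΔL).
(a)–(d): forbidden (ΔS, ΔL).
(a)–(e): forbidden (ΔJ).
(a)–(f): allowed.
(b)–(c): forbidden (parity, ΔL, ΔJ).
(b)–(d): forbidden (ΔL, ΔJ).
(b)–(e): forbidden (ΔS).
(b)–(f): forbidden (ΔS, ΔJ).
(c)–(d): forbidden (ΔL).
(c)–(e): forbidden (ΔS, ΔL, ΔJ).
(c)–(f): forbidden (ΔS, ΔL).
(d)–(e): forbidden (parity, ΔS, ΔL, ΔJ).
(d)–(f): forbidden (parity, ΔS, ΔL).
(e)–(f): forbidden (parity, ΔJ).
Allowed pairs: 1 of 15.

1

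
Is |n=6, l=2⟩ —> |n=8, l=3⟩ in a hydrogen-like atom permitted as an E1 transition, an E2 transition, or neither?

E1

Δl = 3 − 2 = +1; l_i + l_f = 5.
E1 (Δl = ±1): satisfied.
E2 (Δl = 0,±2, l_i+l_f ≥ 2): not satisfied.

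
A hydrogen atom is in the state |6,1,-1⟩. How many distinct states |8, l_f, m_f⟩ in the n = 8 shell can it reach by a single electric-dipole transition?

E1 requires Δl = ±1, so l_f ∈ {0, 2}; with 0 ≤ l_f ≤ n_f−1 = 7, the allowed l_f values are {0, 2}.
For l_f = 0: m_f ∈ {m_i−1, m_i, m_i+1} ∩ [−0, 0] = {0} → 1 state.
For l_f = 2: m_f ∈ {m_i−1, m_i, m_i+1} ∩ [−2, 2] = {-2, -1, 0} → 3 states.
Total: 4.

4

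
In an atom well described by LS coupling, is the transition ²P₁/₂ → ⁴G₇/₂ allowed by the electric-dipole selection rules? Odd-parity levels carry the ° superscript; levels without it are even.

forbidden

Reading off the term symbols: S 1/2→3/2, L 1→4, J 1/2→7/2, parity even→even.
Parity must change: even → even — violated.
ΔS = 0: S: 1/2 → 3/2 — violated.
ΔL = 0, ±1 (not L=0↔0): L: 1 → 4, ΔL = +3 — violated.
ΔJ = 0, ±1 (not J=0↔0): J: 1/2 → 7/2, ΔJ = +3 — violated.
Rule(s) violated: parity, ΔS, ΔL, ΔJ.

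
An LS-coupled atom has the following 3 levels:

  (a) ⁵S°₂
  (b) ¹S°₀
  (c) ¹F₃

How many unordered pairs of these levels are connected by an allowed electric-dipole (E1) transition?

0

(a)–(b): forbidden (parity, ΔS, ΔL, ΔJ).
(a)–(c): forbidden (ΔS, ΔL).
(b)–(c): forbidden (ΔL, ΔJ).
Allowed pairs: 0 of 3.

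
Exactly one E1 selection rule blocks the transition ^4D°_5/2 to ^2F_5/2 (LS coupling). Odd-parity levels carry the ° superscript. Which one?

ΔJ = 0, ±1 (not J=0↔0): J: 5/2 → 5/2, ΔJ = +0 — ok.
ΔS = 0: S: 3/2 → 1/2 — fails.
Parity must change: odd → even — ok.
ΔL = 0, ±1 (not L=0↔0): L: 2 → 3, ΔL = +1 — ok.

the ΔS = 0 rule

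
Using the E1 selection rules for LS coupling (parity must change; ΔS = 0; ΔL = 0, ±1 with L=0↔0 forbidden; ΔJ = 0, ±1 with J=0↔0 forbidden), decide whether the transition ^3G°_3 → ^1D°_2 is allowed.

forbidden

ΔS = 0: S: 1 → 0 — ✗.
Parity must change: odd → odd — ✗.
ΔJ = 0, ±1 (not J=0↔0): J: 3 → 2, ΔJ = -1 — ✓.
ΔL = 0, ±1 (not L=0↔0): L: 4 → 2, ΔL = -2 — ✗.
Rule(s) violated: parity, ΔS, ΔL.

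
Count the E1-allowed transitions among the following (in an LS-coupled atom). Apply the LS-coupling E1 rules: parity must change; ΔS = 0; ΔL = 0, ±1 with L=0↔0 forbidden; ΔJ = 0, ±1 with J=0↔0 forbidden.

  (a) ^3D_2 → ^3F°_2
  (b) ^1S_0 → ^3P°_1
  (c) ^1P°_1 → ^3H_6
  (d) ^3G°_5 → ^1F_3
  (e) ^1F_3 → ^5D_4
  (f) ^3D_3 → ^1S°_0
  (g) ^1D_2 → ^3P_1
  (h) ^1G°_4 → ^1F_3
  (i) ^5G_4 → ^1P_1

(a) allowed
(b) forbidden (ΔS fails)
(c) forbidden (ΔS, ΔL, ΔJ fail)
(d) forbidden (ΔS, ΔJ fail)
(e) forbidden (parity, ΔS fail)
(f) forbidden (ΔS, ΔL, ΔJ fail)
(g) forbidden (parity, ΔS fail)
(h) allowed
(i) forbidden (parity, ΔS, ΔL, ΔJ fail)
Total allowed: 2 of 9.

2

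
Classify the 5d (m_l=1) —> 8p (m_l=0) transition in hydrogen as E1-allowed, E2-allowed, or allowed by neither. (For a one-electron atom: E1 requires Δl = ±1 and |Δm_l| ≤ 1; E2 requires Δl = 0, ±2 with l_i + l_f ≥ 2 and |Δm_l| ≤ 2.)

E1

Δl = 1 − 2 = -1; l_i + l_f = 3.
Δm_l = -1.
E1 (Δl = ±1, |Δm_l| ≤ 1): satisfied.
E2 (Δl = 0,±2, l_i+l_f ≥ 2, |Δm_l| ≤ 2): not satisfied.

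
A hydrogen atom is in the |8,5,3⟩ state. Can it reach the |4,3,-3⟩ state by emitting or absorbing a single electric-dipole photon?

forbidden

Δl = 3 − 5 = -2; the E1 rule Δl = ±1 is violated.
m_l: 3 → -3 (Δm_l = -6). |Δm_l| ≤ 1 violated.
The transition is electric-dipole forbidden.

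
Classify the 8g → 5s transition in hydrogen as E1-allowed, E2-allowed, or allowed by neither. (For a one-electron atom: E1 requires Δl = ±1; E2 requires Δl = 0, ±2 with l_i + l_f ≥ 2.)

Δl = 0 − 4 = -4; l_i + l_f = 4.
E1 (Δl = ±1): not satisfied.
E2 (Δl = 0,±2, l_i+l_f ≥ 2): not satisfied.

neither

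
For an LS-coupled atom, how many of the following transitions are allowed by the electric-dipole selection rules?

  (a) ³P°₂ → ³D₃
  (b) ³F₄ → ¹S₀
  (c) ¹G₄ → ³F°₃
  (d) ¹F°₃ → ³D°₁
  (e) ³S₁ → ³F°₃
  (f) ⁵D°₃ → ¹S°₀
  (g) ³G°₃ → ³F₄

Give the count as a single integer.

2

(a) allowed
(b) forbidden (parity, ΔS, ΔL, ΔJ fail)
(c) forbidden (ΔS fails)
(d) forbidden (parity, ΔS, ΔJ fail)
(e) forbidden (ΔL, ΔJ fail)
(f) forbidden (parity, ΔS, ΔL, ΔJ fail)
(g) allowed
Total allowed: 2 of 7.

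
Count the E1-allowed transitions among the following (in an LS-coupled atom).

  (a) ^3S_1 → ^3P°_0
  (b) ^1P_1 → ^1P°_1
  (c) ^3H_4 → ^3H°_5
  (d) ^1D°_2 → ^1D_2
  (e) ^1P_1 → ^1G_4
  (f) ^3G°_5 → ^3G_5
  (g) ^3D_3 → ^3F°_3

(a) allowed
(b) allowed
(c) allowed
(d) allowed
(e) forbidden (parity, ΔL, ΔJ fail)
(f) allowed
(g) allowed
Total allowed: 6 of 7.

6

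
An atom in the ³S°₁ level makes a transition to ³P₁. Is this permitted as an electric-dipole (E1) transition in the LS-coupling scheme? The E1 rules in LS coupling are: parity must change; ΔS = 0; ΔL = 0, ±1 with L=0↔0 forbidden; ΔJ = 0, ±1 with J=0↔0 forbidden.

allowed

Parity must change: odd → even — satisfied.
ΔS = 0: S: 1 → 1 — satisfied.
ΔL = 0, ±1 (not L=0↔0): L: 0 → 1, ΔL = +1 — satisfied.
ΔJ = 0, ±1 (not J=0↔0): J: 1 → 1, ΔJ = +0 — satisfied.
All four E1 rules are satisfied.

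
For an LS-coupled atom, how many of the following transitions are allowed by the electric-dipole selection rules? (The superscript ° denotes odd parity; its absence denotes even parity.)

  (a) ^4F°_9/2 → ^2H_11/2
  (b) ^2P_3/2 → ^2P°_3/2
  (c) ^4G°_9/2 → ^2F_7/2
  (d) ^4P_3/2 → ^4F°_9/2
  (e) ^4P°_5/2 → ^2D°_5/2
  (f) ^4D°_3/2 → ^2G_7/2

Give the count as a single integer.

(a) forbidden (ΔS, ΔL fail)
(b) allowed
(c) forbidden (ΔS fails)
(d) forbidden (ΔL, ΔJ fail)
(e) forbidden (parity, ΔS fail)
(f) forbidden (ΔS, ΔL, ΔJ fail)
Total allowed: 1 of 6.

1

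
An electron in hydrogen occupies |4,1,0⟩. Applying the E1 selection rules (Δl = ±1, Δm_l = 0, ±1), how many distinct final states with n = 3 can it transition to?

4

E1 requires Δl = ±1, so l_f ∈ {0, 2}; with 0 ≤ l_f ≤ n_f−1 = 2, the allowed l_f values are {0, 2}.
For l_f = 0: m_f ∈ {m_i−1, m_i, m_i+1} ∩ [−0, 0] = {0} → 1 state.
For l_f = 2: m_f ∈ {m_i−1, m_i, m_i+1} ∩ [−2, 2] = {-1, 0, 1} → 3 states.
Total: 4.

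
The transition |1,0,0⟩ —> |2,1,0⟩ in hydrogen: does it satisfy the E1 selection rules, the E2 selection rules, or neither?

Δl = 1 − 0 = +1; l_i + l_f = 1.
Δm_l = +0.
E1 (Δl = ±1, |Δm_l| ≤ 1): satisfied.
E2 (Δl = 0,±2, l_i+l_f ≥ 2, |Δm_l| ≤ 2): not satisfied.

E1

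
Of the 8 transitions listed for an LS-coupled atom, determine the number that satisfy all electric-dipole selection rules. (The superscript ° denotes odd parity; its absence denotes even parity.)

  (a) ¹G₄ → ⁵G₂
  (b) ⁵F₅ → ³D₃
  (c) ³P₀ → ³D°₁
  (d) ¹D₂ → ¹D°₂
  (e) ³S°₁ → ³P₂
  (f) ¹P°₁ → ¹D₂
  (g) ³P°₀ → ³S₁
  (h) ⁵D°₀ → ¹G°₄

(a) forbidden (parity, ΔS, ΔJ fail)
(b) forbidden (parity, ΔS, ΔJ fail)
(c) allowed
(d) allowed
(e) allowed
(f) allowed
(g) allowed
(h) forbidden (parity, ΔS, ΔL, ΔJ fail)
Total allowed: 5 of 8.

5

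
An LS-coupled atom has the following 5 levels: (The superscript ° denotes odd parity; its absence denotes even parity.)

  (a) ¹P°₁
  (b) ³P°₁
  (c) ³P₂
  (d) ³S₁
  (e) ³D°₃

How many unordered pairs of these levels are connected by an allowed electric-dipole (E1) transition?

(a)–(b): forbidden (parity, ΔS).
(a)–(c): forbidden (ΔS).
(a)–(d): forbidden (ΔS).
(a)–(e): forbidden (parity, ΔS, ΔJ).
(b)–(c): allowed.
(b)–(d): allowed.
(b)–(e): forbidden (parity, ΔJ).
(c)–(d): forbidden (parity).
(c)–(e): allowed.
(d)–(e): forbidden (ΔL, ΔJ).
Allowed pairs: 3 of 10.

3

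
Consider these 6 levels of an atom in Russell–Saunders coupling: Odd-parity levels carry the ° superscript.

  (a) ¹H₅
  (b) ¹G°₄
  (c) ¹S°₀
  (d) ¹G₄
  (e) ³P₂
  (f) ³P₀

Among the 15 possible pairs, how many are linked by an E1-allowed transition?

2

(a)–(b): allowed.
(a)–(c): forbidden (ΔL, ΔJ).
(a)–(d): forbidden (parity).
(a)–(e): forbidden (parity, ΔS, ΔL, ΔJ).
(a)–(f): forbidden (parity, ΔS, ΔL, ΔJ).
(b)–(c): forbidden (parity, ΔL, ΔJ).
(b)–(d): allowed.
(b)–(e): forbidden (ΔS, ΔL, ΔJ).
(b)–(f): forbidden (ΔS, ΔL, ΔJ).
(c)–(d): forbidden (ΔL, ΔJ).
(c)–(e): forbidden (ΔS, ΔJ).
(c)–(f): forbidden (ΔS, ΔJ).
(d)–(e): forbidden (parity, ΔS, ΔL, ΔJ).
(d)–(f): forbidden (parity, ΔS, ΔL, ΔJ).
(e)–(f): forbidden (parity, ΔJ).
Allowed pairs: 2 of 15.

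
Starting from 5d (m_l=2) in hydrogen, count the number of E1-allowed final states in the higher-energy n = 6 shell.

4

E1 requires Δl = ±1, so l_f ∈ {1, 3}; with 0 ≤ l_f ≤ n_f−1 = 5, the allowed l_f values are {1, 3}.
For l_f = 1: m_f ∈ {m_i−1, m_i, m_i+1} ∩ [−1, 1] = {1} → 1 state.
For l_f = 3: m_f ∈ {m_i−1, m_i, m_i+1} ∩ [−3, 3] = {1, 2, 3} → 3 states.
Total: 4.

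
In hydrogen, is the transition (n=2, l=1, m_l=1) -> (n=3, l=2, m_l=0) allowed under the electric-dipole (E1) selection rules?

l: 1 → 2 (Δl = +1). Δl = ±1 satisfied.
Δm_l = 0 − (1) = -1. E1 requires Δm_l = 0, ±1: satisfied.
All E1 selection rules are satisfied.

allowed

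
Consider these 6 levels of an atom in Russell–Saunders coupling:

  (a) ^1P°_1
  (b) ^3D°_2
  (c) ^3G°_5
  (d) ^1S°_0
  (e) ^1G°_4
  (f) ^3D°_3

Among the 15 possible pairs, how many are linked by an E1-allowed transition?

(a)–(b): forbidden (parity, ΔS).
(a)–(c): forbidden (parity, ΔS, ΔL, ΔJ).
(a)–(d): forbidden (parity).
(a)–(e): forbidden (parity, ΔL, ΔJ).
(a)–(f): forbidden (parity, ΔS, ΔJ).
(b)–(c): forbidden (parity, ΔL, ΔJ).
(b)–(d): forbidden (parity, ΔS, ΔL, ΔJ).
(b)–(e): forbidden (parity, ΔS, ΔL, ΔJ).
(b)–(f): forbidden (parity).
(c)–(d): forbidden (parity, ΔS, ΔL, ΔJ).
(c)–(e): forbidden (parity, ΔS).
(c)–(f): forbidden (parity, ΔL, ΔJ).
(d)–(e): forbidden (parity, ΔL, ΔJ).
(d)–(f): forbidden (parity, ΔS, ΔL, ΔJ).
(e)–(f): forbidden (parity, ΔS, ΔL).
Allowed pairs: 0 of 15.

0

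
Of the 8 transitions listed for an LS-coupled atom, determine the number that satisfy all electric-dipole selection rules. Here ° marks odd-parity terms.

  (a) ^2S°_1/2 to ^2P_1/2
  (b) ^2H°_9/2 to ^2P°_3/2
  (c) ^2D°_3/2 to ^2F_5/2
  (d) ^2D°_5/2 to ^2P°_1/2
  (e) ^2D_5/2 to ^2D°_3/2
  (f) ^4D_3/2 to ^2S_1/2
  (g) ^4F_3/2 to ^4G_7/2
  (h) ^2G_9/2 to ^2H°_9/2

4

(a) allowed
(b) forbidden (parity, ΔL, ΔJ fail)
(c) allowed
(d) forbidden (parity, ΔJ fail)
(e) allowed
(f) forbidden (parity, ΔS, ΔL fail)
(g) forbidden (parity, ΔJ fail)
(h) allowed
Total allowed: 4 of 8.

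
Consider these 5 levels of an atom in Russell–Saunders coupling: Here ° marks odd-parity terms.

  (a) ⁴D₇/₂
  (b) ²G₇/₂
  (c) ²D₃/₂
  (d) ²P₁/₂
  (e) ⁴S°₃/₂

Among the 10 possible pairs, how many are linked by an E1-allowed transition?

(a)–(b): forbidden (parity, ΔS, ΔL).
(a)–(c): forbidden (parity, ΔS, ΔJ).
(a)–(d): forbidden (parity, ΔS, ΔJ).
(a)–(e): forbidden (ΔL, ΔJ).
(b)–(c): forbidden (parity, ΔL, ΔJ).
(b)–(d): forbidden (parity, ΔL, ΔJ).
(b)–(e): forbidden (ΔS, ΔL, ΔJ).
(c)–(d): forbidden (parity).
(c)–(e): forbidden (ΔS, ΔL).
(d)–(e): forbidden (ΔS).
Allowed pairs: 0 of 10.

0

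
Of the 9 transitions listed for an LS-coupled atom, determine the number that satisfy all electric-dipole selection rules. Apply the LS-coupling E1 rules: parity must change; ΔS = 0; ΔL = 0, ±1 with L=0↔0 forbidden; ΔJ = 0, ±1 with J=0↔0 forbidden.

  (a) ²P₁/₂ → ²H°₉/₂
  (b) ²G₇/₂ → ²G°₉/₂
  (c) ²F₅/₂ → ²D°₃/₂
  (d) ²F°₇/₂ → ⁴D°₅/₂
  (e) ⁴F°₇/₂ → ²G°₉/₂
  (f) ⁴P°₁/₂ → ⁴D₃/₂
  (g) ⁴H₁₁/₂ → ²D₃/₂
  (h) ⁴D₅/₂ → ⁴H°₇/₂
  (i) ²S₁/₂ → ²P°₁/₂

(a) forbidden (ΔL, ΔJ fail)
(b) allowed
(c) allowed
(d) forbidden (parity, ΔS fail)
(e) forbidden (parity, ΔS fail)
(f) allowed
(g) forbidden (parity, ΔS, ΔL, ΔJ fail)
(h) forbidden (ΔL fails)
(i) allowed
Total allowed: 4 of 9.

4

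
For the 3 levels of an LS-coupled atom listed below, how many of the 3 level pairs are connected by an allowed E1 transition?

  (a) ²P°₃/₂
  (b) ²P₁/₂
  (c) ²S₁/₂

(a)–(b): allowed.
(a)–(c): allowed.
(b)–(c): forbidden (parity).
Allowed pairs: 2 of 3.

2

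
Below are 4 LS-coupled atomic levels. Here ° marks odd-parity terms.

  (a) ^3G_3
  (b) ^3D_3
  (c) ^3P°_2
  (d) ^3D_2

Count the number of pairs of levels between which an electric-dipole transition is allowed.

2

(a)–(b): forbidden (parity, ΔL).
(a)–(c): forbidden (ΔL).
(a)–(d): forbidden (parity, ΔL).
(b)–(c): allowed.
(b)–(d): forbidden (parity).
(c)–(d): allowed.
Allowed pairs: 2 of 6.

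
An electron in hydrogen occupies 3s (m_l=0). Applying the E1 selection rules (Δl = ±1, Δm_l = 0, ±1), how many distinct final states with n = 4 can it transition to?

3

E1 requires Δl = ±1, so l_f ∈ {-1, 1}; with 0 ≤ l_f ≤ n_f−1 = 3, the allowed l_f values are {1}.
For l_f = 1: m_f ∈ {m_i−1, m_i, m_i+1} ∩ [−1, 1] = {-1, 0, 1} → 3 states.
Total: 3.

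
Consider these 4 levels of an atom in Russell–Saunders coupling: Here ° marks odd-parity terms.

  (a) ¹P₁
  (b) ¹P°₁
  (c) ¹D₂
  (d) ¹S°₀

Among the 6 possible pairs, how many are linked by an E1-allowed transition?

3

(a)–(b): allowed.
(a)–(c): forbidden (parity).
(a)–(d): allowed.
(b)–(c): allowed.
(b)–(d): forbidden (parity).
(c)–(d): forbidden (ΔL, ΔJ).
Allowed pairs: 3 of 6.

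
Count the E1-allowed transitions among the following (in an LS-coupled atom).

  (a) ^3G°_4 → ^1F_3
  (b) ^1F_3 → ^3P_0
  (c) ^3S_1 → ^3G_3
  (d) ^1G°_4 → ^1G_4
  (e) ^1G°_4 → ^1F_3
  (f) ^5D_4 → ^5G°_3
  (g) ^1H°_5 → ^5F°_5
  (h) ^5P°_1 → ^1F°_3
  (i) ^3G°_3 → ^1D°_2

2

(a) forbidden (ΔS fails)
(b) forbidden (parity, ΔS, ΔL, ΔJ fail)
(c) forbidden (parity, ΔL, ΔJ fail)
(d) allowed
(e) allowed
(f) forbidden (ΔL fails)
(g) forbidden (parity, ΔS, ΔL fail)
(h) forbidden (parity, ΔS, ΔL, ΔJ fail)
(i) forbidden (parity, ΔS, ΔL fail)
Total allowed: 2 of 9.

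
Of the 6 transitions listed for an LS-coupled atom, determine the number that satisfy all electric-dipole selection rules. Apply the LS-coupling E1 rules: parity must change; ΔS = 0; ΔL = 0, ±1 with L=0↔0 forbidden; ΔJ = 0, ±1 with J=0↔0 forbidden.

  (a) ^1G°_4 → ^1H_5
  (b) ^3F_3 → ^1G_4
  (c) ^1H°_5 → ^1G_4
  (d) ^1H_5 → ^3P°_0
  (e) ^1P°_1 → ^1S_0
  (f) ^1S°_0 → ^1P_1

4

(a) allowed
(b) forbidden (parity, ΔS fail)
(c) allowed
(d) forbidden (ΔS, ΔL, ΔJ fail)
(e) allowed
(f) allowed
Total allowed: 4 of 6.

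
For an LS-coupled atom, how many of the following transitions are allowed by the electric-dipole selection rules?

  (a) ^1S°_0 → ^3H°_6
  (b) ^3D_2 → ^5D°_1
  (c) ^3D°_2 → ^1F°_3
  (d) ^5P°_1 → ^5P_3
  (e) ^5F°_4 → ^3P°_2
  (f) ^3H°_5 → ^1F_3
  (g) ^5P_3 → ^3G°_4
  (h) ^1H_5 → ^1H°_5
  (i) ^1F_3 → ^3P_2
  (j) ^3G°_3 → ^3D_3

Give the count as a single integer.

(a) forbidden (parity, ΔS, ΔL, ΔJ fail)
(b) forbidden (ΔS fails)
(c) forbidden (parity, ΔS fail)
(d) forbidden (ΔJ fails)
(e) forbidden (parity, ΔS, ΔL, ΔJ fail)
(f) forbidden (ΔS, ΔL, ΔJ fail)
(g) forbidden (ΔS, ΔL fail)
(h) allowed
(i) forbidden (parity, ΔS, ΔL fail)
(j) forbidden (ΔL fails)
Total allowed: 1 of 10.

1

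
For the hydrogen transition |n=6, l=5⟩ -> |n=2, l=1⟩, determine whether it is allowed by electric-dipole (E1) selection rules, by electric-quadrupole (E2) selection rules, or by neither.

neither

Δl = 1 − 5 = -4; l_i + l_f = 6.
E1 (Δl = ±1): not satisfied.
E2 (Δl = 0,±2, l_i+l_f ≥ 2): not satisfied.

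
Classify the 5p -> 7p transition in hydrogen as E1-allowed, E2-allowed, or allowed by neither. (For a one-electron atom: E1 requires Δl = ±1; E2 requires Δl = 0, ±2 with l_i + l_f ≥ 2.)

E2

Δl = 1 − 1 = +0; l_i + l_f = 2.
E1 (Δl = ±1): not satisfied.
E2 (Δl = 0,±2, l_i+l_f ≥ 2): satisfied.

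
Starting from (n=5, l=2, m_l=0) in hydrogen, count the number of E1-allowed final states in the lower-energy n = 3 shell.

3

E1 requires Δl = ±1, so l_f ∈ {1, 3}; with 0 ≤ l_f ≤ n_f−1 = 2, the allowed l_f values are {1}.
For l_f = 1: m_f ∈ {m_i−1, m_i, m_i+1} ∩ [−1, 1] = {-1, 0, 1} → 3 states.
Total: 3.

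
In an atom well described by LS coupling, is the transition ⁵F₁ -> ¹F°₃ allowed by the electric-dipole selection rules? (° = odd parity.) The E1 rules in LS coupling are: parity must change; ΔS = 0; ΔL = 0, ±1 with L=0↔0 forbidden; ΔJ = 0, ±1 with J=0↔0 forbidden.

forbidden

Parity must change: even → odd — ✓.
ΔS = 0: S: 2 → 0 — ✗.
ΔL = 0, ±1 (not L=0↔0): L: 3 → 3, ΔL = +0 — ✓.
ΔJ = 0, ±1 (not J=0↔0): J: 1 → 3, ΔJ = +2 — ✗.
Rule(s) violated: ΔS, ΔJ.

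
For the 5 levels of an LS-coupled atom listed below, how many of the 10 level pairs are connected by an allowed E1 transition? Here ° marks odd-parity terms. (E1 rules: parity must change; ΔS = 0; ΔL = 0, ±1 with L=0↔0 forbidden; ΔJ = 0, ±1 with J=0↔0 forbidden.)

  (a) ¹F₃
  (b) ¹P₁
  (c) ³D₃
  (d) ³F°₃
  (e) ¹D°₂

(a)–(b): forbidden (parity, ΔL, ΔJ).
(a)–(c): forbidden (parity, ΔS).
(a)–(d): forbidden (ΔS).
(a)–(e): allowed.
(b)–(c): forbidden (parity, ΔS, ΔJ).
(b)–(d): forbidden (ΔS, ΔL, ΔJ).
(b)–(e): allowed.
(c)–(d): allowed.
(c)–(e): forbidden (ΔS).
(d)–(e): forbidden (parity, ΔS).
Allowed pairs: 3 of 10.

3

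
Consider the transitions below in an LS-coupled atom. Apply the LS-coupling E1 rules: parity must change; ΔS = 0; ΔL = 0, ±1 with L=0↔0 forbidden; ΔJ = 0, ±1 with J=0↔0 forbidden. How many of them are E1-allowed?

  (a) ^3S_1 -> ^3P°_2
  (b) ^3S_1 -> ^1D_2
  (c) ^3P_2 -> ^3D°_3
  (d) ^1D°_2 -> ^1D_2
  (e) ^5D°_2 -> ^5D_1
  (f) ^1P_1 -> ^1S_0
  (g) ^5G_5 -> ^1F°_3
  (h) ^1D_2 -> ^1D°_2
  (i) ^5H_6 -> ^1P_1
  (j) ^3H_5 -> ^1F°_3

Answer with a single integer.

5

(a) allowed
(b) forbidden (parity, ΔS, ΔL fail)
(c) allowed
(d) allowed
(e) allowed
(f) forbidden (parity fails)
(g) forbidden (ΔS, ΔJ fail)
(h) allowed
(i) forbidden (parity, ΔS, ΔL, ΔJ fail)
(j) forbidden (ΔS, ΔL, ΔJ fail)
Total allowed: 5 of 10.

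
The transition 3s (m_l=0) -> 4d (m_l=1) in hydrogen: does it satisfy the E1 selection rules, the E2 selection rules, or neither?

Δl = 2 − 0 = +2; l_i + l_f = 2.
Δm_l = +1.
E1 (Δl = ±1, |Δm_l| ≤ 1): not satisfied.
E2 (Δl = 0,±2, l_i+l_f ≥ 2, |Δm_l| ≤ 2): satisfied.

E2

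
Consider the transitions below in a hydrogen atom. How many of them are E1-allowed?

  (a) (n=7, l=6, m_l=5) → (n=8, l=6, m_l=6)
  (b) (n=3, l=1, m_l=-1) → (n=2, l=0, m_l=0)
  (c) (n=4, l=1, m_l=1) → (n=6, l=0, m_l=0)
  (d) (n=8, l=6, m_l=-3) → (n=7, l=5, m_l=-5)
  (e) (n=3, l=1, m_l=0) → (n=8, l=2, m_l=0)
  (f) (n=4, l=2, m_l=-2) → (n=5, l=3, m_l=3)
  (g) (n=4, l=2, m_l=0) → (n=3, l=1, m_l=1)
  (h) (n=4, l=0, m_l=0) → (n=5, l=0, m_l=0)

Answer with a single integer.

(a) forbidden — Δl = +0 (E1 requires Δl = ±1)
(b) allowed
(c) allowed
(d) forbidden — Δm_l = -2 (E1 requires Δm_l = 0, ±1)
(e) allowed
(f) forbidden — Δm_l = +5 (E1 requires Δm_l = 0, ±1)
(g) allowed
(h) forbidden — Δl = +0 (E1 requires Δl = ±1)
Total allowed: 4 of 8.

4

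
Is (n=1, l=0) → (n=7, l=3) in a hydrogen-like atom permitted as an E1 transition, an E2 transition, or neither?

Δl = 3 − 0 = +3; l_i + l_f = 3.
E1 (Δl = ±1): not satisfied.
E2 (Δl = 0,±2, l_i+l_f ≥ 2): not satisfied.

neither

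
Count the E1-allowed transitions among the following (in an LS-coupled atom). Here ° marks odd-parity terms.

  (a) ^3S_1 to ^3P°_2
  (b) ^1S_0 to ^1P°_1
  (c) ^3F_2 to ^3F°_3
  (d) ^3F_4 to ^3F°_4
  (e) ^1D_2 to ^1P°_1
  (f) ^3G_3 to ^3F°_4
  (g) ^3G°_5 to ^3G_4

(a) allowed
(b) allowed
(c) allowed
(d) allowed
(e) allowed
(f) allowed
(g) allowed
Total allowed: 7 of 7.

7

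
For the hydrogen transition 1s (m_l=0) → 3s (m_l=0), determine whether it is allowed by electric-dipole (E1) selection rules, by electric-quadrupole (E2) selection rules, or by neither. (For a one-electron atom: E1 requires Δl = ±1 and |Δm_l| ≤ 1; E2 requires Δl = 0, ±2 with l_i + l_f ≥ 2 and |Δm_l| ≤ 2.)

neither

Δl = 0 − 0 = +0; l_i + l_f = 0.
Δm_l = +0.
E1 (Δl = ±1, |Δm_l| ≤ 1): not satisfied.
E2 (Δl = 0,±2, l_i+l_f ≥ 2, |Δm_l| ≤ 2): not satisfied.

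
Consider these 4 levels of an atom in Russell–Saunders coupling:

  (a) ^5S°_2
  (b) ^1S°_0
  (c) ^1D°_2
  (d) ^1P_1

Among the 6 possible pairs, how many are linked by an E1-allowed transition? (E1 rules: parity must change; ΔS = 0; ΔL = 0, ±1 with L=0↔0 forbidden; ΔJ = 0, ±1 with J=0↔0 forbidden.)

2

(a)–(b): forbidden (parity, ΔS, ΔL, ΔJ).
(a)–(c): forbidden (parity, ΔS, ΔL).
(a)–(d): forbidden (ΔS).
(b)–(c): forbidden (parity, ΔL, ΔJ).
(b)–(d): allowed.
(c)–(d): allowed.
Allowed pairs: 2 of 6.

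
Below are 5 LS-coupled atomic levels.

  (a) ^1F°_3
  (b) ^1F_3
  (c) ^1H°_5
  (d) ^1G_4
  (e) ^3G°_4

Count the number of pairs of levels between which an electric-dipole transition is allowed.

3

(a)–(b): allowed.
(a)–(c): forbidden (parity, ΔL, ΔJ).
(a)–(d): allowed.
(a)–(e): forbidden (parity, ΔS).
(b)–(c): forbidden (ΔL, ΔJ).
(b)–(d): forbidden (parity).
(b)–(e): forbidden (ΔS).
(c)–(d): allowed.
(c)–(e): forbidden (parity, ΔS).
(d)–(e): forbidden (ΔS).
Allowed pairs: 3 of 10.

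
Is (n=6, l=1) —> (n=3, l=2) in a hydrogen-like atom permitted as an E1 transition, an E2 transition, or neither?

E1

Δl = 2 − 1 = +1; l_i + l_f = 3.
E1 (Δl = ±1): satisfied.
E2 (Δl = 0,±2, l_i+l_f ≥ 2): not satisfied.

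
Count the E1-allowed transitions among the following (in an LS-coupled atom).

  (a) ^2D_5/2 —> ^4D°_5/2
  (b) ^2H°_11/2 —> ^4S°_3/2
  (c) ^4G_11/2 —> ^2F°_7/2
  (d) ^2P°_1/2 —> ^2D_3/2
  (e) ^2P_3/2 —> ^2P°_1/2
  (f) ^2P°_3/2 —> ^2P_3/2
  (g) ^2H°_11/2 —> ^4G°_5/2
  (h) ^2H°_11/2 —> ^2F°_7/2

(a) forbidden (ΔS fails)
(b) forbidden (parity, ΔS, ΔL, ΔJ fail)
(c) forbidden (ΔS, ΔJ fail)
(d) allowed
(e) allowed
(f) allowed
(g) forbidden (parity, ΔS, ΔJ fail)
(h) forbidden (parity, ΔL, ΔJ fail)
Total allowed: 3 of 8.

3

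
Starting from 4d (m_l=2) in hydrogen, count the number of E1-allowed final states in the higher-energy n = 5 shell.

E1 requires Δl = ±1, so l_f ∈ {1, 3}; with 0 ≤ l_f ≤ n_f−1 = 4, the allowed l_f values are {1, 3}.
For l_f = 1: m_f ∈ {m_i−1, m_i, m_i+1} ∩ [−1, 1] = {1} → 1 state.
For l_f = 3: m_f ∈ {m_i−1, m_i, m_i+1} ∩ [−3, 3] = {1, 2, 3} → 3 states.
Total: 4.

4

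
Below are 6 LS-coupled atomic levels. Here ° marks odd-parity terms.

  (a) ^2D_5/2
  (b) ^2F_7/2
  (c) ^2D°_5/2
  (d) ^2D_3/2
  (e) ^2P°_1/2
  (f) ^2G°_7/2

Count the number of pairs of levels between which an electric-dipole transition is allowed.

5

(a)–(b): forbidden (parity).
(a)–(c): allowed.
(a)–(d): forbidden (parity).
(a)–(e): forbidden (ΔJ).
(a)–(f): forbidden (ΔL).
(b)–(c): allowed.
(b)–(d): forbidden (parity, ΔJ).
(b)–(e): forbidden (ΔL, ΔJ).
(b)–(f): allowed.
(c)–(d): allowed.
(c)–(e): forbidden (parity, ΔJ).
(c)–(f): forbidden (parity, ΔL).
(d)–(e): allowed.
(d)–(f): forbidden (ΔL, ΔJ).
(e)–(f): forbidden (parity, ΔL, ΔJ).
Allowed pairs: 5 of 15.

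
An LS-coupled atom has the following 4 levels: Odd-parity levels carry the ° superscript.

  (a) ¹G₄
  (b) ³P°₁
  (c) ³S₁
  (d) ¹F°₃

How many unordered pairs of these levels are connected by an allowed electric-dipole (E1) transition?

(a)–(b): forbidden (ΔS, ΔL, ΔJ).
(a)–(c): forbidden (parity, ΔS, ΔL, ΔJ).
(a)–(d): allowed.
(b)–(c): allowed.
(b)–(d): forbidden (parity, ΔS, ΔL, ΔJ).
(c)–(d): forbidden (ΔS, ΔL, ΔJ).
Allowed pairs: 2 of 6.

2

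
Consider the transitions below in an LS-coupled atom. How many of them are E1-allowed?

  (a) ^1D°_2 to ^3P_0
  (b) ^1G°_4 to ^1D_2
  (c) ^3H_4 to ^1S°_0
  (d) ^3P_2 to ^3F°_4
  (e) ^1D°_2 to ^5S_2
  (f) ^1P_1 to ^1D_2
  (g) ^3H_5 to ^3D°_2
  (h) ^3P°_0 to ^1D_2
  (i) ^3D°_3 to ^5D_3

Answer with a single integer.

0

(a) forbidden (ΔS, ΔJ fail)
(b) forbidden (ΔL, ΔJ fail)
(c) forbidden (ΔS, ΔL, ΔJ fail)
(d) forbidden (ΔL, ΔJ fail)
(e) forbidden (ΔS, ΔL fail)
(f) forbidden (parity fails)
(g) forbidden (ΔL, ΔJ fail)
(h) forbidden (ΔS, ΔJ fail)
(i) forbidden (ΔS fails)
Total allowed: 0 of 9.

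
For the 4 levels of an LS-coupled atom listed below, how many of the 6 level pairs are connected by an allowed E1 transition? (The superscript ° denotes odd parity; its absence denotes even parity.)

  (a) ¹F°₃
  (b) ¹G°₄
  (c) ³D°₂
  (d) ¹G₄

(a)–(b): forbidden (parity).
(a)–(c): forbidden (parity, ΔS).
(a)–(d): allowed.
(b)–(c): forbidden (parity, ΔS, ΔL, ΔJ).
(b)–(d): allowed.
(c)–(d): forbidden (ΔS, ΔL, ΔJ).
Allowed pairs: 2 of 6.

2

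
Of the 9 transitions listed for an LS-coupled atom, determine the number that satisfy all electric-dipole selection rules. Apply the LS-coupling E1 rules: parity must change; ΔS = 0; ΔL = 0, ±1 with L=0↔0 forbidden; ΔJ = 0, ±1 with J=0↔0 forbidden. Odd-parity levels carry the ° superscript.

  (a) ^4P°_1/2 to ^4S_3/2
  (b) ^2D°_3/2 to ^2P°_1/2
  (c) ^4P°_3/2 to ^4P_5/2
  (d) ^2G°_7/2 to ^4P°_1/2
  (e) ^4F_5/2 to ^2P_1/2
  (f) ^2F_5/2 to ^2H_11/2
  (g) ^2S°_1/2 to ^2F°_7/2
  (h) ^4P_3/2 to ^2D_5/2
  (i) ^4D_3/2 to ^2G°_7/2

(a) allowed
(b) forbidden (parity fails)
(c) allowed
(d) forbidden (parity, ΔS, ΔL, ΔJ fail)
(e) forbidden (parity, ΔS, ΔL, ΔJ fail)
(f) forbidden (parity, ΔL, ΔJ fail)
(g) forbidden (parity, ΔL, ΔJ fail)
(h) forbidden (parity, ΔS fail)
(i) forbidden (ΔS, ΔL, ΔJ fail)
Total allowed: 2 of 9.

2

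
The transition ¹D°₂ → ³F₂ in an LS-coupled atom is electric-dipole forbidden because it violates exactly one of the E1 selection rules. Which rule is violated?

Reading off the term symbols: S 0→1, L 2→3, J 2→2, parity odd→even.
Parity must change: odd → even — ok.
ΔS = 0: S: 0 → 1 — fails.
ΔL = 0, ±1 (not L=0↔0): L: 2 → 3, ΔL = +1 — ok.
ΔJ = 0, ±1 (not J=0↔0): J: 2 → 2, ΔJ = +0 — ok.

the ΔS = 0 rule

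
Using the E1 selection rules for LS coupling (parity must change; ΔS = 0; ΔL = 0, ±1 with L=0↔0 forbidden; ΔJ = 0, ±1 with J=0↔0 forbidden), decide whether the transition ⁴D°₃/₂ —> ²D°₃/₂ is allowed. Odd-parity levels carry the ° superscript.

Initial level: S=3/2, L=2, J=3/2, parity odd. Final level: S=1/2, L=2, J=3/2, parity odd.
ΔS = 0: S: 3/2 → 1/2 — violated.
ΔL = 0, ±1 (not L=0↔0): L: 2 → 2, ΔL = +0 — satisfied.
Parity must change: odd → odd — violated.
ΔJ = 0, ±1 (not J=0↔0): J: 3/2 → 3/2, ΔJ = +0 — satisfied.
Rule(s) violated: parity, ΔS.

forbidden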